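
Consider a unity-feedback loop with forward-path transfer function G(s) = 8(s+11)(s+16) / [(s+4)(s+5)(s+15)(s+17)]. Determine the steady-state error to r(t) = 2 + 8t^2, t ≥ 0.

infinity

System type = 0 (no poles at s=0). By superposition:
  • 2: e_ss = 2/(1+K_p) with K_p=352/1275 → 2550/1627.
  • 8t^2: a type-0 system cannot track it, e_ss → ∞.
The unbounded component dominates.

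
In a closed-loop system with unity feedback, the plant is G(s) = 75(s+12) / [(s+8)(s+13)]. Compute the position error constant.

No free integrators in G(s): this is a type 0 system.
K_p = lim_{s→0} G(s) = 75·12 / (8·13) = 225/26.

225/26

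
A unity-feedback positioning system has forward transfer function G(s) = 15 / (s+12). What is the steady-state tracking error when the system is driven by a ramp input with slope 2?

G(s) has no factors of s in the denominator, so the system is type 0.
K_v = lim_{s→0} s·G(s) = 0; the steady-state error to this ramp input grows without bound.

infinity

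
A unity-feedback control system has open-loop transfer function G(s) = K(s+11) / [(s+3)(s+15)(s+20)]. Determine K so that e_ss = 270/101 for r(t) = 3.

10

The open loop has no poles at the origin → type 0 system.
K_p = lim_{s→0} G(s) = K·11 / (3·15·20) = (11/900)·K.
e_ss = 3/(1 + K_p) = 270/101 ⇒ 1 + (11/900)·K = 101/90 ⇒ K = 10.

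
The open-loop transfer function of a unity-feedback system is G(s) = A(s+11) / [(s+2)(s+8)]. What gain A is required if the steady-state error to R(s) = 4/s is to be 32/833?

150

The open loop has no poles at the origin → type 0 system.
K_p = lim_{s→0} G(s) = A·11 / (2·8) = 0.6875·A.
e_ss = 4/(1 + K_p) = 32/833 ⇒ 1 + 0.6875·A = 104.125 ⇒ A = 150.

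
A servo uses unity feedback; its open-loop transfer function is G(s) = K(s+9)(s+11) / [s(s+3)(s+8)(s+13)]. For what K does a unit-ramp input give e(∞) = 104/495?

15

The open loop has one pole at the origin → type 1 system.
K_v = lim_{s→0} s·G(s) = K·9·11 / (3·8·13) = (33/104)·K.
e_ss = 1/K_v = 104/495 ⇒ K_v = 495/104 ⇒ K = (495/104)/(33/104) = 15.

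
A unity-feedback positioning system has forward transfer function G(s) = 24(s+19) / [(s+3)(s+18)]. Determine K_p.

76/9

System type = 0 (no poles at s=0).
K_p = lim_{s→0} G(s) = 24·19 / (3·18) = 76/9.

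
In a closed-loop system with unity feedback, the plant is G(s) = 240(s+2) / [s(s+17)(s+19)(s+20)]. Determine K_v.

24/323

System type = 1 (one pole at s=0).
K_v = lim_{s→0} s·G(s) = 240·2 / (17·19·20) = 24/323.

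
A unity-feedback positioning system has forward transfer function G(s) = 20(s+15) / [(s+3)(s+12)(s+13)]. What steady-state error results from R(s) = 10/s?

195/32

System type = 0 (no poles at s=0).
K_p = lim_{s→0} G(s) = 20·15 / (3·12·13) = 25/39.
e_ss = 10/(1 + K_p) = 10/(64/39) = 195/32.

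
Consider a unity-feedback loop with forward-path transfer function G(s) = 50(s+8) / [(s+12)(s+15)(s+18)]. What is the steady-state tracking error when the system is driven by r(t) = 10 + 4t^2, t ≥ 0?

The open loop has no poles at the origin → type 0 system. Treating each term separately:
  • 10: e_ss = 10/(1+K_p) with K_p=10/81 → 810/91.
  • 4t^2: a type-0 system cannot track it, e_ss → ∞.
The unbounded component dominates.

infinity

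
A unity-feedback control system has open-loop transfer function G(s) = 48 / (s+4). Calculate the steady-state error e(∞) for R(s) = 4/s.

4/13

The open loop has no poles at the origin → type 0 system.
K_p = lim_{s→0} G(s) = 48 / (4) = 12.
e_ss = 4/(1 + K_p) = 4/13.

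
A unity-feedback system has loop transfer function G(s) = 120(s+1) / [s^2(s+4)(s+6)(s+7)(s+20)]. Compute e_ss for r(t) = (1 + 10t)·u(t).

0

Two free integrators in G(s): this is a type 2 system. By superposition:
  • 1: tracked with zero error.
  • 10t: tracked with zero error.
Total e_ss = 0.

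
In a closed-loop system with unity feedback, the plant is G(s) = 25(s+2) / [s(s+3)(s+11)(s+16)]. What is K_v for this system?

25/264

System type = 1 (one pole at s=0).
K_v = lim_{s→0} s·G(s) = 25·2 / (3·11·16) = 25/264.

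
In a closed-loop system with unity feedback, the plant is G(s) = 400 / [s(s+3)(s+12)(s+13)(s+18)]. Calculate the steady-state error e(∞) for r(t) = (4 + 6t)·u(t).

G(s) has one factor of s in the denominator, so the system is type 1. By superposition:
  • 4: tracked with zero error.
  • 6t: e_ss = 6/K_v with K_v=50/1053 → 126.36.
Total e_ss = 126.36.

126.36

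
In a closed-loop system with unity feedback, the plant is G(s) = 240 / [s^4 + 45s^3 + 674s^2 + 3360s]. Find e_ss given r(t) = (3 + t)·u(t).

14

The denominator has no term below 3360s — 1 pole at s=0, type 1. By superposition:
  • 3: tracked with zero error.
  • t: e_ss = 1/K_v with K_v=1/14 → 14.
Total e_ss = 14.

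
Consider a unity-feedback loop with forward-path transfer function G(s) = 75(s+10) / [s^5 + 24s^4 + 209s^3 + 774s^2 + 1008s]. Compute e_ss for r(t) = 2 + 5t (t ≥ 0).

6.72

The denominator has no term below 1008s — 1 pole at s=0, type 1. Treating each term separately:
  • 2: tracked with zero error.
  • 5t: e_ss = 5/K_v with K_v=125/168 → 6.72.
Total e_ss = 6.72.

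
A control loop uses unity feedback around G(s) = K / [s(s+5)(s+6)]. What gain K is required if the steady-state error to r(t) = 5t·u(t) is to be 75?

The open loop has one pole at the origin → type 1 system.
K_v = lim_{s→0} s·G(s) = K / (5·6) = (1/30)·K.
e_ss = 5/K_v = 75 ⇒ K_v = 1/15 ⇒ K = (1/15)/(1/30) = 2.

2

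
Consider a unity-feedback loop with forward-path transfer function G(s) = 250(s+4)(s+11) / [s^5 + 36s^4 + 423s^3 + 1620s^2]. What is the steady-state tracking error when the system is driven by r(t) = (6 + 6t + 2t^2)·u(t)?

Lowest-order denominator term is 1620s^2, so the open loop has 2 poles at the origin → type 2 system. Treating each term separately:
  • 6: tracked with zero error.
  • 6t: tracked with zero error.
  • 2t^2: e_ss = 4/K_a with K_a=550/81 → 162/275.
Total e_ss = 162/275.

162/275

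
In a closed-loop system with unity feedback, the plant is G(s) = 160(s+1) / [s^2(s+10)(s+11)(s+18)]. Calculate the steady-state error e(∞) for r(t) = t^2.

Two free integrators in G(s): this is a type 2 system.
K_a = lim_{s→0} s^2·G(s) = 160·1 / (10·11·18) = 8/99.
r(t) = t^2 gives R(s) = 2/s^3.
e_ss = 2/K_a = 2/(8/99) = 24.75.

24.75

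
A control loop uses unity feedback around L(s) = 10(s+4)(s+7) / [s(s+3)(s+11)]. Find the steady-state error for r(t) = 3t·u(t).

99/280

L(s) has one factor of s in the denominator, so the system is type 1.
K_v = lim_{s→0} s·L(s) = 10·4·7 / (3·11) = 280/33.
e_ss = 3/K_v = 3/(280/33) = 99/280.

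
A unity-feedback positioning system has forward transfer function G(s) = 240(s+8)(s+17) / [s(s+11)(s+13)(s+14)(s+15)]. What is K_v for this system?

1088/1001

The open loop has one pole at the origin → type 1 system.
K_v = lim_{s→0} s·G(s) = 240·8·17 / (11·13·14·15) = 1088/1001.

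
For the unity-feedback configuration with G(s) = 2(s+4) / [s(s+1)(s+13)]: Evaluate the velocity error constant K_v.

8/13

G(s) has one factor of s in the denominator, so the system is type 1.
K_v = lim_{s→0} s·G(s) = 2·4 / (1·13) = 8/13.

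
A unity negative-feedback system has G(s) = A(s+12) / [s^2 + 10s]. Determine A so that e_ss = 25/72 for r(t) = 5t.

12

Factoring s from the denominator leaves a polynomial with constant term 10, so the system is type 1.
K_v = lim_{s→0} s·G(s) = A·12 / 10 = 1.2·A.
e_ss = 5/K_v = 25/72 ⇒ K_v = 14.4 ⇒ A = 14.4/1.2 = 12.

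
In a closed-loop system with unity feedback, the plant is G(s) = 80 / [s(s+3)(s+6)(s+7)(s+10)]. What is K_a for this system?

G(s) has one factor of s in the denominator, so the system is type 1.
K_a = lim_{s→0} s^2·G(s) = 0 (the extra factor of s kills the finite limit).

0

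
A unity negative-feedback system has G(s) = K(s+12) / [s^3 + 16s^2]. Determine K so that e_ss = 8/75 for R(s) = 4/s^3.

The denominator has no term below 16s^2 — 2 poles at s=0, type 2.
K_a = lim_{s→0} s^2·G(s) = K·12 / 16 = 0.75·K.
e_ss = 4/K_a = 8/75 ⇒ K_a = 37.5 ⇒ K = 37.5/0.75 = 50.

50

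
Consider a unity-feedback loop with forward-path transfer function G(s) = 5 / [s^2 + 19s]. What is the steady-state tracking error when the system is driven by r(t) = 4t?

Lowest-order denominator term is 19s, so the open loop has 1 pole at the origin → type 1 system.
K_v = lim_{s→0} s·G(s) = 5 / 19 = 5/19.
e_ss = 4/K_v = 4/(5/19) = 15.2.

15.2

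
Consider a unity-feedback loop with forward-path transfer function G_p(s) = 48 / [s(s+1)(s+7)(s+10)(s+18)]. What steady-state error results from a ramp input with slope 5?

131.25

System type = 1 (one pole at s=0).
K_v = lim_{s→0} s·G_p(s) = 48 / (1·7·10·18) = 4/105.
e_ss = 5/K_v = 5/(4/105) = 131.25.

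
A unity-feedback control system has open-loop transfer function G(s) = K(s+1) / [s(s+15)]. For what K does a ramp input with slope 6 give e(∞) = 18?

One free integrator in G(s): this is a type 1 system.
K_v = lim_{s→0} s·G(s) = K·1 / (15) = (1/15)·K.
e_ss = 6/K_v = 18 ⇒ K_v = 1/3 ⇒ K = (1/3)/(1/15) = 5.

5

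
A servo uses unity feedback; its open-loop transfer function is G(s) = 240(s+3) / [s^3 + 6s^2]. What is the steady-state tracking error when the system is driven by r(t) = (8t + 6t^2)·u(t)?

0.1

Lowest-order denominator term is 6s^2, so the open loop has 2 poles at the origin → type 2 system. Treating each term separately:
  • 8t: tracked with zero error.
  • 6t^2: e_ss = 12/K_a with K_a=120 → 0.1.
Total e_ss = 0.1.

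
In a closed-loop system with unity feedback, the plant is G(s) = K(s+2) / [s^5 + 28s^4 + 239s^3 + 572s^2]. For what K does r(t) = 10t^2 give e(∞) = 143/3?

The denominator has no term below 572s^2 — 2 poles at s=0, type 2.
K_a = lim_{s→0} s^2·G(s) = K·2 / 572 = (1/286)·K.
e_ss = 20/K_a = 143/3 ⇒ K_a = 60/143 ⇒ K = (60/143)/(1/286) = 120.

120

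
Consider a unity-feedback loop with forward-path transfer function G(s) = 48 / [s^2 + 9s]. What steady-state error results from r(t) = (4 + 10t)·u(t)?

Lowest-order denominator term is 9s, so the open loop has 1 pole at the origin → type 1 system. By superposition:
  • 4: tracked with zero error.
  • 10t: e_ss = 10/K_v with K_v=16/3 → 1.875.
Total e_ss = 1.875.

1.875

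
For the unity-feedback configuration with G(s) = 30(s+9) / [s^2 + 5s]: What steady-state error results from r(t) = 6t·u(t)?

1/9

Factoring s from the denominator leaves a polynomial with constant term 5, so the system is type 1.
K_v = lim_{s→0} s·G(s) = 30·9 / 5 = 54.
e_ss = 6/K_v = 6/54 = 1/9.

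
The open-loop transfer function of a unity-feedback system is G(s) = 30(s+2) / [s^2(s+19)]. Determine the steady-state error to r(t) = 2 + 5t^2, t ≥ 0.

19/6

The open loop has two poles at the origin → type 2 system. Taking each input component in turn:
  • 2: tracked with zero error.
  • 5t^2: e_ss = 10/K_a with K_a=60/19 → 19/6.
Total e_ss = 19/6.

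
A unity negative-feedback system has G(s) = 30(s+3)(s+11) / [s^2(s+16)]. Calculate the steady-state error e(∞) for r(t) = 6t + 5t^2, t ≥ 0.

16/99

The open loop has two poles at the origin → type 2 system. By superposition:
  • 6t: tracked with zero error.
  • 5t^2: e_ss = 10/K_a with K_a=61.875 → 16/99.
Total e_ss = 16/99.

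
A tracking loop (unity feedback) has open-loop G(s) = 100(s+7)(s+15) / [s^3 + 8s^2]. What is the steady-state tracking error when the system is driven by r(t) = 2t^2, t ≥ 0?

Lowest-order denominator term is 8s^2, so the open loop has 2 poles at the origin → type 2 system.
K_a = lim_{s→0} s^2·G(s) = 100·7·15 / 8 = 1312.5.
r(t) = 2t^2 gives R(s) = 4/s^3.
e_ss = 4/K_a = 4/1312.5 = 8/2625.

8/2625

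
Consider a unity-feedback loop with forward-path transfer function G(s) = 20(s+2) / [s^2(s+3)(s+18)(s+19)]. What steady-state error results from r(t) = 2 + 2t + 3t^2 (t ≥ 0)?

153.9

System type = 2 (two poles at s=0). By superposition:
  • 2: tracked with zero error.
  • 2t: tracked with zero error.
  • 3t^2: e_ss = 6/K_a with K_a=20/513 → 153.9.
Total e_ss = 153.9.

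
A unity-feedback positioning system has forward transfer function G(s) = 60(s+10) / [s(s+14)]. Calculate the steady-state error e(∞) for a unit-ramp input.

The open loop has one pole at the origin → type 1 system.
K_v = lim_{s→0} s·G(s) = 60·10 / (14) = 300/7.
e_ss = 1/K_v = 1/(300/7) = 7/300.

7/300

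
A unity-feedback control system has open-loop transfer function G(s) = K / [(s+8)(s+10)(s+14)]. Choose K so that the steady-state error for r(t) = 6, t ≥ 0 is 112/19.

G(s) has no factors of s in the denominator, so the system is type 0.
K_p = lim_{s→0} G(s) = K / (8·10·14) = (1/1120)·K.
e_ss = 6/(1 + K_p) = 112/19 ⇒ 1 + (1/1120)·K = 57/56 ⇒ K = 20.

20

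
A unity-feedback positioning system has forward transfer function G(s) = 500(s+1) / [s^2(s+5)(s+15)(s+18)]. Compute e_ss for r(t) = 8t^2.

The open loop has two poles at the origin → type 2 system.
K_a = lim_{s→0} s^2·G(s) = 500·1 / (5·15·18) = 10/27.
r(t) = 8t^2 gives R(s) = 16/s^3.
e_ss = 16/K_a = 16/(10/27) = 43.2.

43.2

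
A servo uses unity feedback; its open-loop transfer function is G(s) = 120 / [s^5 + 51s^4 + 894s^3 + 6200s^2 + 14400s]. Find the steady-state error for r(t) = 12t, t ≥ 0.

Lowest-order denominator term is 14400s, so the open loop has 1 pole at the origin → type 1 system.
K_v = lim_{s→0} s·G(s) = 120 / 14400 = 1/120.
e_ss = 12/K_v = 12/(1/120) = 1440.

1440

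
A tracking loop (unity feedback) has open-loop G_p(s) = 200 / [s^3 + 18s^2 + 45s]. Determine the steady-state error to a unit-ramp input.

0.225

Lowest-order denominator term is 45s, so the open loop has 1 pole at the origin → type 1 system.
K_v = lim_{s→0} s·G_p(s) = 200 / 45 = 40/9.
e_ss = 1/K_v = 1/(40/9) = 0.225.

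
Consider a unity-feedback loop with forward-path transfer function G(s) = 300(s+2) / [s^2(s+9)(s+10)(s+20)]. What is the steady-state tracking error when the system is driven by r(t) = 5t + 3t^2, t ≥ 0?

G(s) has two factors of s in the denominator, so the system is type 2. Treating each term separately:
  • 5t: tracked with zero error.
  • 3t^2: e_ss = 6/K_a with K_a=1/3 → 18.
Total e_ss = 18.

18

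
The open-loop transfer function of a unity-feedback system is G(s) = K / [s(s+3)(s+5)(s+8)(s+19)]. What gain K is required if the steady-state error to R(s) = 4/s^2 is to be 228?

System type = 1 (one pole at s=0).
K_v = lim_{s→0} s·G(s) = K / (3·5·8·19) = (1/2280)·K.
e_ss = 4/K_v = 228 ⇒ K_v = 1/57 ⇒ K = (1/57)/(1/2280) = 40.

40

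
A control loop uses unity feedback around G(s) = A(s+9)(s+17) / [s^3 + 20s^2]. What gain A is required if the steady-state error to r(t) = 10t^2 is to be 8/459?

150

Factoring s^2 from the denominator leaves a polynomial with constant term 20, so the system is type 2.
K_a = lim_{s→0} s^2·G(s) = A·9·17 / 20 = 7.65·A.
e_ss = 20/K_a = 8/459 ⇒ K_a = 1147.5 ⇒ A = 1147.5/7.65 = 150.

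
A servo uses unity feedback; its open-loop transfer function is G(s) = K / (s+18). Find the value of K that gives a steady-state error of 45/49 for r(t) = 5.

No free integrators in G(s): this is a type 0 system.
K_p = lim_{s→0} G(s) = K / (18) = (1/18)·K.
e_ss = 5/(1 + K_p) = 45/49 ⇒ 1 + (1/18)·K = 49/9 ⇒ K = 80.

80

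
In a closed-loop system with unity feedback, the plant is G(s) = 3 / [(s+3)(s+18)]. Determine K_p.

1/18

G(s) has no factors of s in the denominator, so the system is type 0.
K_p = lim_{s→0} G(s) = 3 / (3·18) = 1/18.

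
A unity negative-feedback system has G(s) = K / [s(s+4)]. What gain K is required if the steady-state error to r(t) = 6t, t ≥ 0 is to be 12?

2

The open loop has one pole at the origin → type 1 system.
K_v = lim_{s→0} s·G(s) = K / (4) = 0.25·K.
e_ss = 6/K_v = 12 ⇒ K_v = 0.5 ⇒ K = 0.5/0.25 = 2.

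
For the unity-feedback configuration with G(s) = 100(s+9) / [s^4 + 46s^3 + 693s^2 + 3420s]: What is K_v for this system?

5/19

The denominator has no term below 3420s — 1 pole at s=0, type 1.
K_v = lim_{s→0} s·G(s) = 100·9 / 3420 = 5/19.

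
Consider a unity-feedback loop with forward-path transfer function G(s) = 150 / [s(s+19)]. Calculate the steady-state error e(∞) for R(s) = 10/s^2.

The open loop has one pole at the origin → type 1 system.
K_v = lim_{s→0} s·G(s) = 150 / (19) = 150/19.
e_ss = 10/K_v = 10/(150/19) = 19/15.

19/15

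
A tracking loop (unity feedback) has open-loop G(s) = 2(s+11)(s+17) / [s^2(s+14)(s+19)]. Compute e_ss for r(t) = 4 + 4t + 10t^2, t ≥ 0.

2660/187

System type = 2 (two poles at s=0). Taking each input component in turn:
  • 4: tracked with zero error.
  • 4t: tracked with zero error.
  • 10t^2: e_ss = 20/K_a with K_a=187/133 → 2660/187.
Total e_ss = 2660/187.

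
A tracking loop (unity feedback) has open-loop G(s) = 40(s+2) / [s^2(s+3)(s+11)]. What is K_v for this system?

infinity

K_v = lim_{s→0} s·G(s); with 2 poles at the origin the limit diverges, so K_v = ∞.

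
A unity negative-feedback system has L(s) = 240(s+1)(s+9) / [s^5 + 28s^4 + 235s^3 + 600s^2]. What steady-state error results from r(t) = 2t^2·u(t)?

10/9

Factoring s^2 from the denominator leaves a polynomial with constant term 600, so the system is type 2.
K_a = lim_{s→0} s^2·L(s) = 240·1·9 / 600 = 3.6.
r(t) = 2t^2 gives R(s) = 4/s^3.
e_ss = 4/K_a = 4/3.6 = 10/9.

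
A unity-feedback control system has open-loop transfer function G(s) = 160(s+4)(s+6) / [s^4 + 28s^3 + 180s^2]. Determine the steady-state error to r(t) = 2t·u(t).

0

The denominator has no term below 180s^2 — 2 poles at s=0, type 2.
A type-2 system has K_v = ∞, so it tracks a ramp input with zero steady-state error.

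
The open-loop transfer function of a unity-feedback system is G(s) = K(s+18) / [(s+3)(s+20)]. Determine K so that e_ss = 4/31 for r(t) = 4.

100

The open loop has no poles at the origin → type 0 system.
K_p = lim_{s→0} G(s) = K·18 / (3·20) = 0.3·K.
e_ss = 4/(1 + K_p) = 4/31 ⇒ 1 + 0.3·K = 31 ⇒ K = 100.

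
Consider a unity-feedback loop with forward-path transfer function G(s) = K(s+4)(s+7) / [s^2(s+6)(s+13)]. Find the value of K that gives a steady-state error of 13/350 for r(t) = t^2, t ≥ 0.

150

Two free integrators in G(s): this is a type 2 system.
K_a = lim_{s→0} s^2·G(s) = K·4·7 / (6·13) = (14/39)·K.
e_ss = 2/K_a = 13/350 ⇒ K_a = 700/13 ⇒ K = (700/13)/(14/39) = 150.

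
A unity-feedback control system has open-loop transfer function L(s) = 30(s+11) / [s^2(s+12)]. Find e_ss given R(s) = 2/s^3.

System type = 2 (two poles at s=0).
K_a = lim_{s→0} s^2·L(s) = 30·11 / (12) = 27.5.
r(t) = t^2 gives R(s) = 2/s^3.
e_ss = 2/K_a = 2/27.5 = 4/55.

4/55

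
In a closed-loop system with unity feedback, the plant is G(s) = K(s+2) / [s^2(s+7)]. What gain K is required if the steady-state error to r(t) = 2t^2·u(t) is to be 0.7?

20

System type = 2 (two poles at s=0).
K_a = lim_{s→0} s^2·G(s) = K·2 / (7) = (2/7)·K.
e_ss = 4/K_a = 0.7 ⇒ K_a = 40/7 ⇒ K = (40/7)/(2/7) = 20.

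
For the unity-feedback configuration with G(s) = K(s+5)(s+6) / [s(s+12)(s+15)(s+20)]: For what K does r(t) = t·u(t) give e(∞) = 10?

System type = 1 (one pole at s=0).
K_v = lim_{s→0} s·G(s) = K·5·6 / (12·15·20) = (1/120)·K.
e_ss = 1/K_v = 10 ⇒ K_v = 0.1 ⇒ K = 0.1/(1/120) = 12.

12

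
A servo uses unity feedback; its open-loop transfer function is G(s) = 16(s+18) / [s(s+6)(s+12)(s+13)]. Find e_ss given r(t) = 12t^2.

G(s) has one factor of s in the denominator, so the system is type 1.
K_a = lim_{s→0} s^2·G(s) = 0; the steady-state error to this parabolic input grows without bound.

infinity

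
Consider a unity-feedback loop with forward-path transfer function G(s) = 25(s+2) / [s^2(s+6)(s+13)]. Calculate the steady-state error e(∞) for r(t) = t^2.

3.12

G(s) has two factors of s in the denominator, so the system is type 2.
K_a = lim_{s→0} s^2·G(s) = 25·2 / (6·13) = 25/39.
r(t) = t^2 gives R(s) = 2/s^3.
e_ss = 2/K_a = 2/(25/39) = 3.12.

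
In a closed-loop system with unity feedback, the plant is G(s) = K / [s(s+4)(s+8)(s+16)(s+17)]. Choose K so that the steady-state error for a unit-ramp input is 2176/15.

One free integrator in G(s): this is a type 1 system.
K_v = lim_{s→0} s·G(s) = K / (4·8·16·17) = (1/8704)·K.
e_ss = 1/K_v = 2176/15 ⇒ K_v = 15/2176 ⇒ K = (15/2176)/(1/8704) = 60.

60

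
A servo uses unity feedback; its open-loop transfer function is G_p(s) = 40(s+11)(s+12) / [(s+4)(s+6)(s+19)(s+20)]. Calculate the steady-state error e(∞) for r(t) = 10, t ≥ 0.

19/3

G_p(s) has no factors of s in the denominator, so the system is type 0.
K_p = lim_{s→0} G_p(s) = 40·11·12 / (4·6·19·20) = 11/19.
e_ss = 10/(1 + K_p) = 10/(30/19) = 19/3.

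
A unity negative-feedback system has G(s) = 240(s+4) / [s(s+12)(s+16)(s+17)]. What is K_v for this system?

G(s) has one factor of s in the denominator, so the system is type 1.
K_v = lim_{s→0} s·G(s) = 240·4 / (12·16·17) = 5/17.

5/17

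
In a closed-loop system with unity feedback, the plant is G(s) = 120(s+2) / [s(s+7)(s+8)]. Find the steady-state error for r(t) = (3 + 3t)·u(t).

0.7

One free integrator in G(s): this is a type 1 system. By superposition:
  • 3: tracked with zero error.
  • 3t: e_ss = 3/K_v with K_v=30/7 → 0.7.
Total e_ss = 0.7.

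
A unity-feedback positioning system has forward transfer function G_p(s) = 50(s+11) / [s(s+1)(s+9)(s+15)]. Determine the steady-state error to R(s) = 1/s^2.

27/110

The open loop has one pole at the origin → type 1 system.
K_v = lim_{s→0} s·G_p(s) = 50·11 / (1·9·15) = 110/27.
e_ss = 1/K_v = 1/(110/27) = 27/110.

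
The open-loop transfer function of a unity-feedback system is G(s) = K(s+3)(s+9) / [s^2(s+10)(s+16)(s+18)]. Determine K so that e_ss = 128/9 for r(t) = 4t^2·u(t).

60

Two free integrators in G(s): this is a type 2 system.
K_a = lim_{s→0} s^2·G(s) = K·3·9 / (10·16·18) = (3/320)·K.
e_ss = 8/K_a = 128/9 ⇒ K_a = 0.5625 ⇒ K = 0.5625/(3/320) = 60.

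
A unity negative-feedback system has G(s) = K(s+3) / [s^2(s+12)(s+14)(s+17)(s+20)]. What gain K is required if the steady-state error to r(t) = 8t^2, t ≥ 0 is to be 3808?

System type = 2 (two poles at s=0).
K_a = lim_{s→0} s^2·G(s) = K·3 / (12·14·17·20) = (1/19040)·K.
e_ss = 16/K_a = 3808 ⇒ K_a = 1/238 ⇒ K = (1/238)/(1/19040) = 80.

80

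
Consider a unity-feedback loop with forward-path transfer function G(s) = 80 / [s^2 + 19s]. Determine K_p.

K_p = lim_{s→0} G(s); with 1 pole at the origin the limit diverges, so K_p = ∞.

infinity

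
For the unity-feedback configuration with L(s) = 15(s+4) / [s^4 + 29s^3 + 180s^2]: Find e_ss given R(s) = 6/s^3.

Factoring s^2 from the denominator leaves a polynomial with constant term 180, so the system is type 2.
K_a = lim_{s→0} s^2·L(s) = 15·4 / 180 = 1/3.
r(t) = 3t^2 gives R(s) = 6/s^3.
e_ss = 6/K_a = 6/(1/3) = 18.

18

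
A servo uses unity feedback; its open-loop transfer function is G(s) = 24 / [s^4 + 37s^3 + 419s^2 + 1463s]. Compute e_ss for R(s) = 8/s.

0

Lowest-order denominator term is 1463s, so the open loop has 1 pole at the origin → type 1 system.
A type-1 system has K_p = ∞, so it tracks a step input with zero steady-state error.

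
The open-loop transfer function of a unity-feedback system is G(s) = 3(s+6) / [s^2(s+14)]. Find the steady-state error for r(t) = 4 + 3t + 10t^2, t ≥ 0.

G(s) has two factors of s in the denominator, so the system is type 2. By superposition:
  • 4: tracked with zero error.
  • 3t: tracked with zero error.
  • 10t^2: e_ss = 20/K_a with K_a=9/7 → 140/9.
Total e_ss = 140/9.

140/9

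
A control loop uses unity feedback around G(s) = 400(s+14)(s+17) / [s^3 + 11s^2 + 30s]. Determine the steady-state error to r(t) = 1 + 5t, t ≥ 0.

3/1904

The denominator has no term below 30s — 1 pole at s=0, type 1. By superposition:
  • 1: tracked with zero error.
  • 5t: e_ss = 5/K_v with K_v=9520/3 → 3/1904.
Total e_ss = 3/1904.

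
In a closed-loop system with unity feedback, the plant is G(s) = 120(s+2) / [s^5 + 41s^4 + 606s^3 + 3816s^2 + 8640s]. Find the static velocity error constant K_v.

1/36

Factoring s from the denominator leaves a polynomial with constant term 8640, so the system is type 1.
K_v = lim_{s→0} s·G(s) = 120·2 / 8640 = 1/36.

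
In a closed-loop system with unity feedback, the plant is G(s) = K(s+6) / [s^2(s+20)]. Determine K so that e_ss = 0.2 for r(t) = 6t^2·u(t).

200

The open loop has two poles at the origin → type 2 system.
K_a = lim_{s→0} s^2·G(s) = K·6 / (20) = 0.3·K.
e_ss = 12/K_a = 0.2 ⇒ K_a = 60 ⇒ K = 60/0.3 = 200.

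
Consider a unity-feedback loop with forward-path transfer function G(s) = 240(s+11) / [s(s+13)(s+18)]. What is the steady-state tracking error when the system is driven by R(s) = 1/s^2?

39/440

System type = 1 (one pole at s=0).
K_v = lim_{s→0} s·G(s) = 240·11 / (13·18) = 440/39.
e_ss = 1/K_v = 1/(440/39) = 39/440.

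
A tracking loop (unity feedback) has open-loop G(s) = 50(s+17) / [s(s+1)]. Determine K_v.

System type = 1 (one pole at s=0).
K_v = lim_{s→0} s·G(s) = 50·17 / (1) = 850.

850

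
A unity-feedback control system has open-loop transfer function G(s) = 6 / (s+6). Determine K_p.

The open loop has no poles at the origin → type 0 system.
K_p = lim_{s→0} G(s) = 6 / (6) = 1.

1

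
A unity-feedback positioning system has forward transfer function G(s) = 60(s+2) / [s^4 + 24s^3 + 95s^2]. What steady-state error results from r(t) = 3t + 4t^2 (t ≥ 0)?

19/3

The denominator has no term below 95s^2 — 2 poles at s=0, type 2. Taking each input component in turn:
  • 3t: tracked with zero error.
  • 4t^2: e_ss = 8/K_a with K_a=24/19 → 19/3.
Total e_ss = 19/3.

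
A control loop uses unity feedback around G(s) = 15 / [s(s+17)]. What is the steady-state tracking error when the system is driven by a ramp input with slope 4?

68/15

System type = 1 (one pole at s=0).
K_v = lim_{s→0} s·G(s) = 15 / (17) = 15/17.
e_ss = 4/K_v = 4/(15/17) = 68/15.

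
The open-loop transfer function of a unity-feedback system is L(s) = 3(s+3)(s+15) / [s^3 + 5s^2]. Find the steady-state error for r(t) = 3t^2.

2/9

The denominator has no term below 5s^2 — 2 poles at s=0, type 2.
K_a = lim_{s→0} s^2·L(s) = 3·3·15 / 5 = 27.
r(t) = 3t^2 gives R(s) = 6/s^3.
e_ss = 6/K_a = 6/27 = 2/9.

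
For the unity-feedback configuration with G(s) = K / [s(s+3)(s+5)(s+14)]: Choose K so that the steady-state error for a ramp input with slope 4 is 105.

System type = 1 (one pole at s=0).
K_v = lim_{s→0} s·G(s) = K / (3·5·14) = (1/210)·K.
e_ss = 4/K_v = 105 ⇒ K_v = 4/105 ⇒ K = (4/105)/(1/210) = 8.

8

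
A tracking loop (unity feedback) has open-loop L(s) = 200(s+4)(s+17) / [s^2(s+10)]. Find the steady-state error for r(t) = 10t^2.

1/68

L(s) has two factors of s in the denominator, so the system is type 2.
K_a = lim_{s→0} s^2·L(s) = 200·4·17 / (10) = 1360.
r(t) = 10t^2 gives R(s) = 20/s^3.
e_ss = 20/K_a = 20/1360 = 1/68.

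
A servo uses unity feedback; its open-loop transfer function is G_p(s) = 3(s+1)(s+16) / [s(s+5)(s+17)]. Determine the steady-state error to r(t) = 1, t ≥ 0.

The open loop has one pole at the origin → type 1 system.
A type-1 system has K_p = ∞, so it tracks a step input with zero steady-state error.

0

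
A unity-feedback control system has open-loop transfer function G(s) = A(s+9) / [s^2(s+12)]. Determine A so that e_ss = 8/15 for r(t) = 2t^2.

10

System type = 2 (two poles at s=0).
K_a = lim_{s→0} s^2·G(s) = A·9 / (12) = 0.75·A.
e_ss = 4/K_a = 8/15 ⇒ K_a = 7.5 ⇒ A = 7.5/0.75 = 10.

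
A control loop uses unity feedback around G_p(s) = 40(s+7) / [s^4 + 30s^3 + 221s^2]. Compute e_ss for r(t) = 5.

0

The denominator has no term below 221s^2 — 2 poles at s=0, type 2.
A type-2 system has K_p = ∞, so it tracks a step input with zero steady-state error.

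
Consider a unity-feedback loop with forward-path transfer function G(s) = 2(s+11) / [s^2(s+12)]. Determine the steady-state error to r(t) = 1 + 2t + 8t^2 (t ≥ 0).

96/11

System type = 2 (two poles at s=0). Taking each input component in turn:
  • 1: tracked with zero error.
  • 2t: tracked with zero error.
  • 8t^2: e_ss = 16/K_a with K_a=11/6 → 96/11.
Total e_ss = 96/11.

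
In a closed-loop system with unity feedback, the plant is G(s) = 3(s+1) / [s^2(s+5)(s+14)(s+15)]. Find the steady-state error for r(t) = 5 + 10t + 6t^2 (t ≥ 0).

4200

The open loop has two poles at the origin → type 2 system. Taking each input component in turn:
  • 5: tracked with zero error.
  • 10t: tracked with zero error.
  • 6t^2: e_ss = 12/K_a with K_a=1/350 → 4200.
Total e_ss = 4200.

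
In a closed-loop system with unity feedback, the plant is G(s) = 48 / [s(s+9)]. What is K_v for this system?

16/3

One free integrator in G(s): this is a type 1 system.
K_v = lim_{s→0} s·G(s) = 48 / (9) = 16/3.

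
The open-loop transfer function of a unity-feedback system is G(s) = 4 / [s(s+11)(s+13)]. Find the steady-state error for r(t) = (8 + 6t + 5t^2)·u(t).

The open loop has one pole at the origin → type 1 system. Taking each input component in turn:
  • 8: tracked with zero error.
  • 6t: e_ss = 6/K_v with K_v=4/143 → 214.5.
  • 5t^2: a type-1 system cannot track it, e_ss → ∞.
The unbounded component dominates.

infinity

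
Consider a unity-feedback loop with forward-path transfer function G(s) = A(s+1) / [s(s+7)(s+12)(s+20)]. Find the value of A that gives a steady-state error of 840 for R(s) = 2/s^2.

4

G(s) has one factor of s in the denominator, so the system is type 1.
K_v = lim_{s→0} s·G(s) = A·1 / (7·12·20) = (1/1680)·A.
e_ss = 2/K_v = 840 ⇒ K_v = 1/420 ⇒ A = (1/420)/(1/1680) = 4.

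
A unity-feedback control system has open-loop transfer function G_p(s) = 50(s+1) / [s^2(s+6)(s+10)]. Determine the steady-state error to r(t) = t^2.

2.4

G_p(s) has two factors of s in the denominator, so the system is type 2.
K_a = lim_{s→0} s^2·G_p(s) = 50·1 / (6·10) = 5/6.
r(t) = t^2 gives R(s) = 2/s^3.
e_ss = 2/K_a = 2/(5/6) = 2.4.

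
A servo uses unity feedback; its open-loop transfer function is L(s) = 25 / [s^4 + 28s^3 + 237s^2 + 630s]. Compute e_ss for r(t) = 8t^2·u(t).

infinity

Factoring s from the denominator leaves a polynomial with constant term 630, so the system is type 1.
K_a = lim_{s→0} s^2·L(s) = 0; the steady-state error to this parabolic input grows without bound.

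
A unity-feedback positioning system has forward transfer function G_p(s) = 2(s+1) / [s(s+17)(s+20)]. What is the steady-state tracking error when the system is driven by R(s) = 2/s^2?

System type = 1 (one pole at s=0).
K_v = lim_{s→0} s·G_p(s) = 2·1 / (17·20) = 1/170.
e_ss = 2/K_v = 2/(1/170) = 340.

340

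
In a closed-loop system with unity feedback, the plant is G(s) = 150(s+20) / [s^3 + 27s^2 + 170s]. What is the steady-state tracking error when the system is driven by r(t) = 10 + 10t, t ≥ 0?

17/30

Lowest-order denominator term is 170s, so the open loop has 1 pole at the origin → type 1 system. By superposition:
  • 10: tracked with zero error.
  • 10t: e_ss = 10/K_v with K_v=300/17 → 17/30.
Total e_ss = 17/30.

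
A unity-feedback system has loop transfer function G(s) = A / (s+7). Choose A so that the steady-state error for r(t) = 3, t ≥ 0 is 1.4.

8

The open loop has no poles at the origin → type 0 system.
K_p = lim_{s→0} G(s) = A / (7) = (1/7)·A.
e_ss = 3/(1 + K_p) = 1.4 ⇒ 1 + (1/7)·A = 15/7 ⇒ A = 8.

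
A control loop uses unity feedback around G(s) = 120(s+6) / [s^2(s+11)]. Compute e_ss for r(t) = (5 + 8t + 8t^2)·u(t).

The open loop has two poles at the origin → type 2 system. Treating each term separately:
  • 5: tracked with zero error.
  • 8t: tracked with zero error.
  • 8t^2: e_ss = 16/K_a with K_a=720/11 → 11/45.
Total e_ss = 11/45.

11/45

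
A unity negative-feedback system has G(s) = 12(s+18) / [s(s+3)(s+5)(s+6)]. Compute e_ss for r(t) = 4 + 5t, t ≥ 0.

The open loop has one pole at the origin → type 1 system. By superposition:
  • 4: tracked with zero error.
  • 5t: e_ss = 5/K_v with K_v=2.4 → 25/12.
Total e_ss = 25/12.

25/12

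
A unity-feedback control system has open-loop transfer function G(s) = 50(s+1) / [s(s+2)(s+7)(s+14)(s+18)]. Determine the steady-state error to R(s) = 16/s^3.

infinity

System type = 1 (one pole at s=0).
K_a = lim_{s→0} s^2·G(s) = 0; the steady-state error to this parabolic input grows without bound.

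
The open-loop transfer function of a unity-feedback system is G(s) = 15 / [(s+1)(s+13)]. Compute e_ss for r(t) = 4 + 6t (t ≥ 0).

The open loop has no poles at the origin → type 0 system. By superposition:
  • 4: e_ss = 4/(1+K_p) with K_p=15/13 → 13/7.
  • 6t: a type-0 system cannot track it, e_ss → ∞.
The unbounded component dominates.

infinity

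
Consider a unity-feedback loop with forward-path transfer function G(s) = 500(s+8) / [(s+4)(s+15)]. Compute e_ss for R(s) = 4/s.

System type = 0 (no poles at s=0).
K_p = lim_{s→0} G(s) = 500·8 / (4·15) = 200/3.
e_ss = 4/(1 + K_p) = 4/(203/3) = 12/203.

12/203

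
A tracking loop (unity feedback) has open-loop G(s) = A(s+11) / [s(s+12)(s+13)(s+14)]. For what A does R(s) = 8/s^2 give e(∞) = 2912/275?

The open loop has one pole at the origin → type 1 system.
K_v = lim_{s→0} s·G(s) = A·11 / (12·13·14) = (11/2184)·A.
e_ss = 8/K_v = 2912/275 ⇒ K_v = 275/364 ⇒ A = (275/364)/(11/2184) = 150.

150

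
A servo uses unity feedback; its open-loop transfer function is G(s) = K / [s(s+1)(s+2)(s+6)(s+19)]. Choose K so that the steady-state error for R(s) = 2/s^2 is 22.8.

G(s) has one factor of s in the denominator, so the system is type 1.
K_v = lim_{s→0} s·G(s) = K / (1·2·6·19) = (1/228)·K.
e_ss = 2/K_v = 22.8 ⇒ K_v = 5/57 ⇒ K = (5/57)/(1/228) = 20.

20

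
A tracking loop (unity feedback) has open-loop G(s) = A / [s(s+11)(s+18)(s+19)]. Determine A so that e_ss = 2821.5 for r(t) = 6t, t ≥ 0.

System type = 1 (one pole at s=0).
K_v = lim_{s→0} s·G(s) = A / (11·18·19) = (1/3762)·A.
e_ss = 6/K_v = 2821.5 ⇒ K_v = 4/1881 ⇒ A = (4/1881)/(1/3762) = 8.

8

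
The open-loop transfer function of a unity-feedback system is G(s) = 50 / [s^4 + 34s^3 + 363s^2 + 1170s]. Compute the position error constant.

K_p = lim_{s→0} G(s); with 1 pole at the origin the limit diverges, so K_p = ∞.

infinity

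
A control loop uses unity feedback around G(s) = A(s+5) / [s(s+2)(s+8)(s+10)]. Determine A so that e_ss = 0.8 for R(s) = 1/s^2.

40

G(s) has one factor of s in the denominator, so the system is type 1.
K_v = lim_{s→0} s·G(s) = A·5 / (2·8·10) = (1/32)·A.
e_ss = 1/K_v = 0.8 ⇒ K_v = 1.25 ⇒ A = 1.25/(1/32) = 40.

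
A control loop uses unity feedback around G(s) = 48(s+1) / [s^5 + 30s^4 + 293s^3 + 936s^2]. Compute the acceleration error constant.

Factoring s^2 from the denominator leaves a polynomial with constant term 936, so the system is type 2.
K_a = lim_{s→0} s^2·G(s) = 48·1 / 936 = 2/39.

2/39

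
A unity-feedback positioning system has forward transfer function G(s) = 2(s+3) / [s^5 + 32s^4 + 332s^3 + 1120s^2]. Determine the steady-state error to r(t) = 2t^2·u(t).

The denominator has no term below 1120s^2 — 2 poles at s=0, type 2.
K_a = lim_{s→0} s^2·G(s) = 2·3 / 1120 = 3/560.
r(t) = 2t^2 gives R(s) = 4/s^3.
e_ss = 4/K_a = 4/(3/560) = 2240/3.

2240/3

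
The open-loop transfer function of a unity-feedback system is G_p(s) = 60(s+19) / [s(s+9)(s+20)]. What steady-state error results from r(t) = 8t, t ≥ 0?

G_p(s) has one factor of s in the denominator, so the system is type 1.
K_v = lim_{s→0} s·G_p(s) = 60·19 / (9·20) = 19/3.
e_ss = 8/K_v = 8/(19/3) = 24/19.

24/19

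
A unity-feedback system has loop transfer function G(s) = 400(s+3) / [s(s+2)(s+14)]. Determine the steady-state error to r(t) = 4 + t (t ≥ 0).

System type = 1 (one pole at s=0). Taking each input component in turn:
  • 4: tracked with zero error.
  • t: e_ss = 1/K_v with K_v=300/7 → 7/300.
Total e_ss = 7/300.

7/300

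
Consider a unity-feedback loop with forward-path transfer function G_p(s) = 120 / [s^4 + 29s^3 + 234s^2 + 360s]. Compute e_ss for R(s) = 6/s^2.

18

The denominator has no term below 360s — 1 pole at s=0, type 1.
K_v = lim_{s→0} s·G_p(s) = 120 / 360 = 1/3.
e_ss = 6/K_v = 6/(1/3) = 18.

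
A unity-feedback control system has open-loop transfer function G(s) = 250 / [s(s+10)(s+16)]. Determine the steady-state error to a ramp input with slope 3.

1.92

One free integrator in G(s): this is a type 1 system.
K_v = lim_{s→0} s·G(s) = 250 / (10·16) = 1.5625.
e_ss = 3/K_v = 3/1.5625 = 1.92.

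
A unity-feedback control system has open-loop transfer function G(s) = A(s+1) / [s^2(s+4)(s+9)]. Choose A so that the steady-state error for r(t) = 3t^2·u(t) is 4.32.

The open loop has two poles at the origin → type 2 system.
K_a = lim_{s→0} s^2·G(s) = A·1 / (4·9) = (1/36)·A.
e_ss = 6/K_a = 4.32 ⇒ K_a = 25/18 ⇒ A = (25/18)/(1/36) = 50.

50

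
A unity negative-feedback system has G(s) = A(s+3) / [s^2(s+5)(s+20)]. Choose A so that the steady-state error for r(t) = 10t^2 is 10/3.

200

Two free integrators in G(s): this is a type 2 system.
K_a = lim_{s→0} s^2·G(s) = A·3 / (5·20) = 0.03·A.
e_ss = 20/K_a = 10/3 ⇒ K_a = 6 ⇒ A = 6/0.03 = 200.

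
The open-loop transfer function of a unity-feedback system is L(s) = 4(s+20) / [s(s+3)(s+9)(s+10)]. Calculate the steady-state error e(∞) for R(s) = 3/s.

One free integrator in L(s): this is a type 1 system.
A type-1 system has K_p = ∞, so it tracks a step input with zero steady-state error.

0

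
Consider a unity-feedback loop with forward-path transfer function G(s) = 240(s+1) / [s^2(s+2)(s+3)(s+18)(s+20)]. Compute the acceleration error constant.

System type = 2 (two poles at s=0).
K_a = lim_{s→0} s^2·G(s) = 240·1 / (2·3·18·20) = 1/9.

1/9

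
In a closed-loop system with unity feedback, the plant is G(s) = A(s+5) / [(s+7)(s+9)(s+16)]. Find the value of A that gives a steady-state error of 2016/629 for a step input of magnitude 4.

50

System type = 0 (no poles at s=0).
K_p = lim_{s→0} G(s) = A·5 / (7·9·16) = (5/1008)·A.
e_ss = 4/(1 + K_p) = 2016/629 ⇒ 1 + (5/1008)·A = 629/504 ⇒ A = 50.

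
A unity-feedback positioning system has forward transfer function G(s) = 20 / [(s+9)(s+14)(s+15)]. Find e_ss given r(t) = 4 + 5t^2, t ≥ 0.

No free integrators in G(s): this is a type 0 system. By superposition:
  • 4: e_ss = 4/(1+K_p) with K_p=2/189 → 756/191.
  • 5t^2: a type-0 system cannot track it, e_ss → ∞.
The unbounded component dominates.

infinity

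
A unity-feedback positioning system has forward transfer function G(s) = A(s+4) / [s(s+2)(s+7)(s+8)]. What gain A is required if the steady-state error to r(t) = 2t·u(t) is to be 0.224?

G(s) has one factor of s in the denominator, so the system is type 1.
K_v = lim_{s→0} s·G(s) = A·4 / (2·7·8) = (1/28)·A.
e_ss = 2/K_v = 0.224 ⇒ K_v = 125/14 ⇒ A = (125/14)/(1/28) = 250.

250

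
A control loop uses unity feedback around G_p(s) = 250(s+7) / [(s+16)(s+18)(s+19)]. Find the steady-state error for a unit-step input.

No free integrators in G_p(s): this is a type 0 system.
K_p = lim_{s→0} G_p(s) = 250·7 / (16·18·19) = 875/2736.
e_ss = 1/(1 + K_p) = 1/(3611/2736) = 2736/3611.

2736/3611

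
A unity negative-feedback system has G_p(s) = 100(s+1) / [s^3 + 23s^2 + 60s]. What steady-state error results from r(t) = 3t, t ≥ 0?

The denominator has no term below 60s — 1 pole at s=0, type 1.
K_v = lim_{s→0} s·G_p(s) = 100·1 / 60 = 5/3.
e_ss = 3/K_v = 3/(5/3) = 1.8.

1.8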